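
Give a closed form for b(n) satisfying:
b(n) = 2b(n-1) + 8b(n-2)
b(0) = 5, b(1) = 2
Characteristic equation: x² - 2x - 8 = 0, which factors as (x - (-2))(x - (4)) = 0.
Roots r₁ = -2, r₂ = 4 (distinct).
General solution: b(n) = A·(-2)^n + B·(4)^n.
From b(0) = 5: A + B = 5.
From b(1) = 2: -2A + 4B = 2.
Solving: A = 3, B = 2.
So b(n) = 3 \left(-2\right)^{n} + 2 \cdot 4^{n}.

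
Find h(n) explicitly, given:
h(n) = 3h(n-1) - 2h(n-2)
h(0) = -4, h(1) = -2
Characteristic equation: x² - 3x + 2 = 0, which factors as (x - (2))(x - (1)) = 0.
Roots r₁ = 2, r₂ = 1 (distinct).
General solution: h(n) = A·(2)^n + B·(1)^n.
From h(0) = -4: A + B = -4.
From h(1) = -2: 2A + B = -2.
Solving: A = 2, B = -6.
So h(n) = 2 \cdot 2^{n} - 6.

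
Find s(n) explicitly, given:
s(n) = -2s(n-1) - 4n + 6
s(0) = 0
First-order linear with linear forcing.
Homogeneous solution: s_h(n) = A·(-2)^n.
Try particular s_p(n) = pn + q. Substituting:
  pn + q = -2(p(n-1) + q) - 4n + 6.
Matching the n-coefficient: p = -2p - 4 ⇒ p = - \frac{4}{3}.
Matching constants: q = 2p - 2q + 6 ⇒ q = \frac{10}{9}.
General: s(n) = A·(-2)^n - \frac{4 n}{3} + \frac{10}{9}.
Apply s(0) = 0: A + \frac{10}{9} = 0 ⇒ A = - \frac{10}{9}.
So s(n) = - \frac{10 \left(-2\right)^{n}}{9} - \frac{4 n}{3} + \frac{10}{9}.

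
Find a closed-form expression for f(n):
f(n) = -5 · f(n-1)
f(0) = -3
Pure geometric recurrence with ratio -5.
By induction f(n) = f(0) · (-5)^n = - 3 \left(-5\right)^{n}.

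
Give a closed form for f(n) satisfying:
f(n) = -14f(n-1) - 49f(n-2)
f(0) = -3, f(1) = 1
Characteristic equation: x² + 14x + 49 = 0, which is (x - (-7))².
Repeated root r = -7.
General solution: f(n) = (A + Bn)·(-7)^n.
From f(0) = -3: A = -3.
From f(1) = 1: (A + B)·(-7) = 1 ⇒ B = \frac{20}{7}.
So f(n) = \left(\frac{20 n}{7} - 3\right) \cdot (-7)^n.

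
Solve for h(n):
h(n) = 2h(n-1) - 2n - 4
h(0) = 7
First-order linear with linear forcing.
Homogeneous solution: h_h(n) = A·(2)^n.
Try particular h_p(n) = pn + q. Substituting:
  pn + q = 2(p(n-1) + q) - 2n - 4.
Matching the n-coefficient: p = 2p - 2 ⇒ p = 2.
Matching constants: q = -2p + 2q - 4 ⇒ q = 8.
General: h(n) = A·(2)^n + 2 n + 8.
Apply h(0) = 7: A + 8 = 7 ⇒ A = -1.
So h(n) = - 2^{n} + 2 n + 8.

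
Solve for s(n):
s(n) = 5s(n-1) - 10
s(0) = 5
First-order linear non-homogeneous.
Homogeneous solution: s_h(n) = A·(5)^n.
Try constant particular solution s_p = K: K = 5K - 10 ⇒ K = \frac{5}{2}.
General: s(n) = A·(5)^n + \frac{5}{2}.
Apply s(0) = 5: A + \frac{5}{2} = 5 ⇒ A = \frac{5}{2}.
So s(n) = \frac{5 \cdot 5^{n}}{2} + \frac{5}{2}.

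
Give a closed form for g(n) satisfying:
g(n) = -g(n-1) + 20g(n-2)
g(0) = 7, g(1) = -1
Characteristic equation: x² + x - 20 = 0, which factors as (x - (-5))(x - (4)) = 0.
Roots r₁ = -5, r₂ = 4 (distinct).
General solution: g(n) = A·(-5)^n + B·(4)^n.
From g(0) = 7: A + B = 7.
From g(1) = -1: -5A + 4B = -1.
Solving: A = \frac{29}{9}, B = \frac{34}{9}.
So g(n) = \frac{29 \left(-5\right)^{n}}{9} + \frac{34 \cdot 4^{n}}{9}.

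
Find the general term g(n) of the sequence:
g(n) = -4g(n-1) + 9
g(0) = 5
First-order linear non-homogeneous.
Homogeneous solution: g_h(n) = A·(-4)^n.
Try constant particular solution g_p = K: K = -4K + 9 ⇒ K = \frac{9}{5}.
General: g(n) = A·(-4)^n + \frac{9}{5}.
Apply g(0) = 5: A + \frac{9}{5} = 5 ⇒ A = \frac{16}{5}.
So g(n) = \frac{16 \left(-4\right)^{n}}{5} + \frac{9}{5}.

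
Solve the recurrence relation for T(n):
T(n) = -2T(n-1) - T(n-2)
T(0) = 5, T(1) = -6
Characteristic equation: x² + 2x + 1 = 0, which is (x - (-1))².
Repeated root r = -1.
General solution: T(n) = (A + Bn)·(-1)^n.
From T(0) = 5: A = 5.
From T(1) = -6: (A + B)·(-1) = -6 ⇒ B = 1.
So T(n) = \left(n + 5\right) \cdot (-1)^n.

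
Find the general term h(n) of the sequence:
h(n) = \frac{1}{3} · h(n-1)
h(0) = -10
Pure geometric recurrence with ratio \frac{1}{3}.
By induction h(n) = h(0) · (\frac{1}{3})^n = - 10 \cdot 3^{- n}.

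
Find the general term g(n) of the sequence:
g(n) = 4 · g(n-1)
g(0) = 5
Pure geometric recurrence with ratio 4.
By induction g(n) = g(0) · (4)^n = 5 \cdot 4^{n}.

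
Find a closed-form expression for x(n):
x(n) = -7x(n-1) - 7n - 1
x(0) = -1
First-order linear with linear forcing.
Homogeneous solution: x_h(n) = A·(-7)^n.
Try particular x_p(n) = pn + q. Substituting:
  pn + q = -7(p(n-1) + q) - 7n - 1.
Matching the n-coefficient: p = -7p - 7 ⇒ p = - \frac{7}{8}.
Matching constants: q = 7p - 7q - 1 ⇒ q = - \frac{57}{64}.
General: x(n) = A·(-7)^n - \frac{7 n}{8} - \frac{57}{64}.
Apply x(0) = -1: A - \frac{57}{64} = -1 ⇒ A = - \frac{7}{64}.
So x(n) = - \frac{7 \left(-7\right)^{n}}{64} - \frac{7 n}{8} - \frac{57}{64}.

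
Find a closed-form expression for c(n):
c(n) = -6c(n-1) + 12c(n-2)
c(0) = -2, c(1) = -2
Characteristic equation: x² + 6x - 12 = 0.
Discriminant Δ = (-6)² + 4·(12) = 84.
Roots r₁,₂ = (-6 ± √84)/2, so r₁ = -3 + \sqrt{21}, r₂ = - \sqrt{21} - 3.
General solution: c(n) = A·r₁^n + B·r₂^n.
From the initial conditions, A + B = -2 and r₁A + r₂B = -2.
Since r₁ - r₂ = √84: A = (-2 - (-2)r₂)/√84 = -1 - \frac{4 \sqrt{21}}{21}, and B = -2 - A = -1 + \frac{4 \sqrt{21}}{21}.
So c(n) = \left(-1 - \frac{4 \sqrt{21}}{21}\right)\left(-3 + \sqrt{21}\right)^n + \left(-1 + \frac{4 \sqrt{21}}{21}\right)\left(- \sqrt{21} - 3\right)^n.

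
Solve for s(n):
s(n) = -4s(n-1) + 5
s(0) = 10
First-order linear non-homogeneous.
Homogeneous solution: s_h(n) = A·(-4)^n.
Try constant particular solution s_p = K: K = -4K + 5 ⇒ K = 1.
General: s(n) = A·(-4)^n + 1.
Apply s(0) = 10: A + 1 = 10 ⇒ A = 9.
So s(n) = 9 \left(-4\right)^{n} + 1.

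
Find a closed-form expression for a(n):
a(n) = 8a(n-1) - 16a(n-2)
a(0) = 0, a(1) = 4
Characteristic equation: x² - 8x + 16 = 0, which is (x - (4))².
Repeated root r = 4.
General solution: a(n) = (A + Bn)·(4)^n.
From a(0) = 0: A = 0.
From a(1) = 4: (A + B)·(4) = 4 ⇒ B = 1.
So a(n) = \left(n\right) \cdot (4)^n.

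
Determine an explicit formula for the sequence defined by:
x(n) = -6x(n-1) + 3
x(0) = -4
First-order linear non-homogeneous.
Homogeneous solution: x_h(n) = A·(-6)^n.
Try constant particular solution x_p = K: K = -6K + 3 ⇒ K = \frac{3}{7}.
General: x(n) = A·(-6)^n + \frac{3}{7}.
Apply x(0) = -4: A + \frac{3}{7} = -4 ⇒ A = - \frac{31}{7}.
So x(n) = \frac{3}{7} - \frac{31 \left(-6\right)^{n}}{7}.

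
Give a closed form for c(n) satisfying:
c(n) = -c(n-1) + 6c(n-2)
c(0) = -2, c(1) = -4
Characteristic equation: x² + x - 6 = 0, which factors as (x - (-3))(x - (2)) = 0.
Roots r₁ = -3, r₂ = 2 (distinct).
General solution: c(n) = A·(-3)^n + B·(2)^n.
From c(0) = -2: A + B = -2.
From c(1) = -4: -3A + 2B = -4.
Solving: A = 0, B = -2.
So c(n) = - 2 \cdot 2^{n}.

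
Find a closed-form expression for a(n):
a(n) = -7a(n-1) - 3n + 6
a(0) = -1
First-order linear with linear forcing.
Homogeneous solution: a_h(n) = A·(-7)^n.
Try particular a_p(n) = pn + q. Substituting:
  pn + q = -7(p(n-1) + q) - 3n + 6.
Matching the n-coefficient: p = -7p - 3 ⇒ p = - \frac{3}{8}.
Matching constants: q = 7p - 7q + 6 ⇒ q = \frac{27}{64}.
General: a(n) = A·(-7)^n - \frac{3 n}{8} + \frac{27}{64}.
Apply a(0) = -1: A + \frac{27}{64} = -1 ⇒ A = - \frac{91}{64}.
So a(n) = - \frac{91 \left(-7\right)^{n}}{64} - \frac{3 n}{8} + \frac{27}{64}.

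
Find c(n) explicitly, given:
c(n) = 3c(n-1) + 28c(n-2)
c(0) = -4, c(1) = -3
Characteristic equation: x² - 3x - 28 = 0, which factors as (x - (-4))(x - (7)) = 0.
Roots r₁ = -4, r₂ = 7 (distinct).
General solution: c(n) = A·(-4)^n + B·(7)^n.
From c(0) = -4: A + B = -4.
From c(1) = -3: -4A + 7B = -3.
Solving: A = - \frac{25}{11}, B = - \frac{19}{11}.
So c(n) = - \frac{25 \left(-4\right)^{n}}{11} - \frac{19 \cdot 7^{n}}{11}.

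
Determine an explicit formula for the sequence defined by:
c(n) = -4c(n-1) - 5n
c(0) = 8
First-order linear with linear forcing.
Homogeneous solution: c_h(n) = A·(-4)^n.
Try particular c_p(n) = pn + q. Substituting:
  pn + q = -4(p(n-1) + q) - 5n.
Matching the n-coefficient: p = -4p - 5 ⇒ p = -1.
Matching constants: q = 4p - 4q ⇒ q = - \frac{4}{5}.
General: c(n) = A·(-4)^n - n - \frac{4}{5}.
Apply c(0) = 8: A - \frac{4}{5} = 8 ⇒ A = \frac{44}{5}.
So c(n) = \frac{44 \left(-4\right)^{n}}{5} - n - \frac{4}{5}.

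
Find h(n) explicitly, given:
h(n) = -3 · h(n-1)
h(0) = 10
Pure geometric recurrence with ratio -3.
By induction h(n) = h(0) · (-3)^n = 10 \left(-3\right)^{n}.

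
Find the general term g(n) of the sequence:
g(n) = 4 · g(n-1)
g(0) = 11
Pure geometric recurrence with ratio 4.
By induction g(n) = g(0) · (4)^n = 11 \cdot 4^{n}.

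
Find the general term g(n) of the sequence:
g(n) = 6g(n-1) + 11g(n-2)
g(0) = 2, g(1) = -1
Characteristic equation: x² - 6x - 11 = 0.
Discriminant Δ = (6)² + 4·(11) = 80.
Roots r₁,₂ = (6 ± √80)/2, so r₁ = 3 + 2 \sqrt{5}, r₂ = 3 - 2 \sqrt{5}.
General solution: g(n) = A·r₁^n + B·r₂^n.
From the initial conditions, A + B = 2 and r₁A + r₂B = -1.
Since r₁ - r₂ = √80: A = (-1 - (2)r₂)/√80 = 1 - \frac{7 \sqrt{5}}{20}, and B = 2 - A = \frac{7 \sqrt{5}}{20} + 1.
So g(n) = \left(1 - \frac{7 \sqrt{5}}{20}\right)\left(3 + 2 \sqrt{5}\right)^n + \left(\frac{7 \sqrt{5}}{20} + 1\right)\left(3 - 2 \sqrt{5}\right)^n.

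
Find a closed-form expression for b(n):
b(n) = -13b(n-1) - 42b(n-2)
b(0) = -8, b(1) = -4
Characteristic equation: x² + 13x + 42 = 0, which factors as (x - (-6))(x - (-7)) = 0.
Roots r₁ = -6, r₂ = -7 (distinct).
General solution: b(n) = A·(-6)^n + B·(-7)^n.
From b(0) = -8: A + B = -8.
From b(1) = -4: -6A - 7B = -4.
Solving: A = -60, B = 52.
So b(n) = - 60 \left(-6\right)^{n} + 52 \left(-7\right)^{n}.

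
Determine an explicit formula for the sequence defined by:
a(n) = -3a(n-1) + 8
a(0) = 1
First-order linear non-homogeneous.
Homogeneous solution: a_h(n) = A·(-3)^n.
Try constant particular solution a_p = K: K = -3K + 8 ⇒ K = 2.
General: a(n) = A·(-3)^n + 2.
Apply a(0) = 1: A + 2 = 1 ⇒ A = -1.
So a(n) = 2 - \left(-3\right)^{n}.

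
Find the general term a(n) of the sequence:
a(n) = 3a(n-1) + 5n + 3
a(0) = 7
First-order linear with linear forcing.
Homogeneous solution: a_h(n) = A·(3)^n.
Try particular a_p(n) = pn + q. Substituting:
  pn + q = 3(p(n-1) + q) + 5n + 3.
Matching the n-coefficient: p = 3p + 5 ⇒ p = - \frac{5}{2}.
Matching constants: q = -3p + 3q + 3 ⇒ q = - \frac{21}{4}.
General: a(n) = A·(3)^n - \frac{5 n}{2} - \frac{21}{4}.
Apply a(0) = 7: A - \frac{21}{4} = 7 ⇒ A = \frac{49}{4}.
So a(n) = \frac{49 \cdot 3^{n}}{4} - \frac{5 n}{2} - \frac{21}{4}.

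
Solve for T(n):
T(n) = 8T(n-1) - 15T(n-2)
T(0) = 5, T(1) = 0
Characteristic equation: x² - 8x + 15 = 0, which factors as (x - (5))(x - (3)) = 0.
Roots r₁ = 5, r₂ = 3 (distinct).
General solution: T(n) = A·(5)^n + B·(3)^n.
From T(0) = 5: A + B = 5.
From T(1) = 0: 5A + 3B = 0.
Solving: A = - \frac{15}{2}, B = \frac{25}{2}.
So T(n) = \frac{25 \cdot 3^{n}}{2} - \frac{15 \cdot 5^{n}}{2}.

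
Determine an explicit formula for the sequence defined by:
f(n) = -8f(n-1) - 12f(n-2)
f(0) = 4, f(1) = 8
Characteristic equation: x² + 8x + 12 = 0, which factors as (x - (-2))(x - (-6)) = 0.
Roots r₁ = -2, r₂ = -6 (distinct).
General solution: f(n) = A·(-2)^n + B·(-6)^n.
From f(0) = 4: A + B = 4.
From f(1) = 8: -2A - 6B = 8.
Solving: A = 8, B = -4.
So f(n) = 8 \left(-2\right)^{n} - 4 \left(-6\right)^{n}.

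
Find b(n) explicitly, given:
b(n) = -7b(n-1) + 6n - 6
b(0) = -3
First-order linear with linear forcing.
Homogeneous solution: b_h(n) = A·(-7)^n.
Try particular b_p(n) = pn + q. Substituting:
  pn + q = -7(p(n-1) + q) + 6n - 6.
Matching the n-coefficient: p = -7p + 6 ⇒ p = \frac{3}{4}.
Matching constants: q = 7p - 7q - 6 ⇒ q = - \frac{3}{32}.
General: b(n) = A·(-7)^n + \frac{3 n}{4} - \frac{3}{32}.
Apply b(0) = -3: A - \frac{3}{32} = -3 ⇒ A = - \frac{93}{32}.
So b(n) = - \frac{93 \left(-7\right)^{n}}{32} + \frac{3 n}{4} - \frac{3}{32}.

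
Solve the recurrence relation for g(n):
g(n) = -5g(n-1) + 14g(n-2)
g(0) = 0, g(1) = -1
Characteristic equation: x² + 5x - 14 = 0, which factors as (x - (-7))(x - (2)) = 0.
Roots r₁ = -7, r₂ = 2 (distinct).
General solution: g(n) = A·(-7)^n + B·(2)^n.
From g(0) = 0: A + B = 0.
From g(1) = -1: -7A + 2B = -1.
Solving: A = \frac{1}{9}, B = - \frac{1}{9}.
So g(n) = \frac{\left(-7\right)^{n}}{9} - \frac{2^{n}}{9}.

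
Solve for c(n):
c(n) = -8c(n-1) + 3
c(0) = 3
First-order linear non-homogeneous.
Homogeneous solution: c_h(n) = A·(-8)^n.
Try constant particular solution c_p = K: K = -8K + 3 ⇒ K = \frac{1}{3}.
General: c(n) = A·(-8)^n + \frac{1}{3}.
Apply c(0) = 3: A + \frac{1}{3} = 3 ⇒ A = \frac{8}{3}.
So c(n) = \frac{8 \left(-8\right)^{n}}{3} + \frac{1}{3}.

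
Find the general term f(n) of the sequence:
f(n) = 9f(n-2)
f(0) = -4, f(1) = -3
Characteristic equation: x² - 9 = 0, which factors as (x - (-3))(x - (3)) = 0.
Roots r₁ = -3, r₂ = 3 (distinct).
General solution: f(n) = A·(-3)^n + B·(3)^n.
From f(0) = -4: A + B = -4.
From f(1) = -3: -3A + 3B = -3.
Solving: A = - \frac{3}{2}, B = - \frac{5}{2}.
So f(n) = - \frac{3 \left(-3\right)^{n}}{2} - \frac{5 \cdot 3^{n}}{2}.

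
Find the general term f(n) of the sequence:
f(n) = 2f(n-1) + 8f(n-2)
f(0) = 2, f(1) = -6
Characteristic equation: x² - 2x - 8 = 0, which factors as (x - (4))(x - (-2)) = 0.
Roots r₁ = 4, r₂ = -2 (distinct).
General solution: f(n) = A·(4)^n + B·(-2)^n.
From f(0) = 2: A + B = 2.
From f(1) = -6: 4A - 2B = -6.
Solving: A = - \frac{1}{3}, B = \frac{7}{3}.
So f(n) = \frac{7 \left(-2\right)^{n}}{3} - \frac{4^{n}}{3}.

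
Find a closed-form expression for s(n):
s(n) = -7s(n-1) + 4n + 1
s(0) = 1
First-order linear with linear forcing.
Homogeneous solution: s_h(n) = A·(-7)^n.
Try particular s_p(n) = pn + q. Substituting:
  pn + q = -7(p(n-1) + q) + 4n + 1.
Matching the n-coefficient: p = -7p + 4 ⇒ p = \frac{1}{2}.
Matching constants: q = 7p - 7q + 1 ⇒ q = \frac{9}{16}.
General: s(n) = A·(-7)^n + \frac{n}{2} + \frac{9}{16}.
Apply s(0) = 1: A + \frac{9}{16} = 1 ⇒ A = \frac{7}{16}.
So s(n) = \frac{7 \left(-7\right)^{n}}{16} + \frac{n}{2} + \frac{9}{16}.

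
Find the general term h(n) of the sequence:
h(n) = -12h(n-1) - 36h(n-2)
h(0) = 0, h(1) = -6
Characteristic equation: x² + 12x + 36 = 0, which is (x - (-6))².
Repeated root r = -6.
General solution: h(n) = (A + Bn)·(-6)^n.
From h(0) = 0: A = 0.
From h(1) = -6: (A + B)·(-6) = -6 ⇒ B = 1.
So h(n) = \left(n\right) \cdot (-6)^n.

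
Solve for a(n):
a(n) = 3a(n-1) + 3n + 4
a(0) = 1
First-order linear with linear forcing.
Homogeneous solution: a_h(n) = A·(3)^n.
Try particular a_p(n) = pn + q. Substituting:
  pn + q = 3(p(n-1) + q) + 3n + 4.
Matching the n-coefficient: p = 3p + 3 ⇒ p = - \frac{3}{2}.
Matching constants: q = -3p + 3q + 4 ⇒ q = - \frac{17}{4}.
General: a(n) = A·(3)^n - \frac{3 n}{2} - \frac{17}{4}.
Apply a(0) = 1: A - \frac{17}{4} = 1 ⇒ A = \frac{21}{4}.
So a(n) = \frac{21 \cdot 3^{n}}{4} - \frac{3 n}{2} - \frac{17}{4}.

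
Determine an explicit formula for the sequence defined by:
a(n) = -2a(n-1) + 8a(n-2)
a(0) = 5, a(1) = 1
Characteristic equation: x² + 2x - 8 = 0, which factors as (x - (2))(x - (-4)) = 0.
Roots r₁ = 2, r₂ = -4 (distinct).
General solution: a(n) = A·(2)^n + B·(-4)^n.
From a(0) = 5: A + B = 5.
From a(1) = 1: 2A - 4B = 1.
Solving: A = \frac{7}{2}, B = \frac{3}{2}.
So a(n) = \frac{3 \left(-4\right)^{n}}{2} + \frac{7 \cdot 2^{n}}{2}.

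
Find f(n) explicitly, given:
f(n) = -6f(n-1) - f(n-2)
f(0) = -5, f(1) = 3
Characteristic equation: x² + 6x + 1 = 0.
Discriminant Δ = (-6)² + 4·(-1) = 32.
Roots r₁,₂ = (-6 ± √32)/2, so r₁ = -3 + 2 \sqrt{2}, r₂ = -3 - 2 \sqrt{2}.
General solution: f(n) = A·r₁^n + B·r₂^n.
From the initial conditions, A + B = -5 and r₁A + r₂B = 3.
Since r₁ - r₂ = √32: A = (3 - (-5)r₂)/√32 = - \frac{5}{2} - \frac{3 \sqrt{2}}{2}, and B = -5 - A = - \frac{5}{2} + \frac{3 \sqrt{2}}{2}.
So f(n) = \left(- \frac{5}{2} - \frac{3 \sqrt{2}}{2}\right)\left(-3 + 2 \sqrt{2}\right)^n + \left(- \frac{5}{2} + \frac{3 \sqrt{2}}{2}\right)\left(-3 - 2 \sqrt{2}\right)^n.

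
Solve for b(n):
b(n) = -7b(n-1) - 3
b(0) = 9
First-order linear non-homogeneous.
Homogeneous solution: b_h(n) = A·(-7)^n.
Try constant particular solution b_p = K: K = -7K - 3 ⇒ K = - \frac{3}{8}.
General: b(n) = A·(-7)^n - \frac{3}{8}.
Apply b(0) = 9: A - \frac{3}{8} = 9 ⇒ A = \frac{75}{8}.
So b(n) = \frac{75 \left(-7\right)^{n}}{8} - \frac{3}{8}.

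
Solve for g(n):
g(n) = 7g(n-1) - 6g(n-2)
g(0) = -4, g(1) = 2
Characteristic equation: x² - 7x + 6 = 0, which factors as (x - (1))(x - (6)) = 0.
Roots r₁ = 1, r₂ = 6 (distinct).
General solution: g(n) = A·(1)^n + B·(6)^n.
From g(0) = -4: A + B = -4.
From g(1) = 2: A + 6B = 2.
Solving: A = - \frac{26}{5}, B = \frac{6}{5}.
So g(n) = \frac{6 \cdot 6^{n}}{5} - \frac{26}{5}.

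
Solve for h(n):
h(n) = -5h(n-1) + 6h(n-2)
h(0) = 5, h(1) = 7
Characteristic equation: x² + 5x - 6 = 0, which factors as (x - (1))(x - (-6)) = 0.
Roots r₁ = 1, r₂ = -6 (distinct).
General solution: h(n) = A·(1)^n + B·(-6)^n.
From h(0) = 5: A + B = 5.
From h(1) = 7: A - 6B = 7.
Solving: A = \frac{37}{7}, B = - \frac{2}{7}.
So h(n) = \frac{37}{7} - \frac{2 \left(-6\right)^{n}}{7}.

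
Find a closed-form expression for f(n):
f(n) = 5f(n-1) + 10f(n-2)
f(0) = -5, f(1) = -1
Characteristic equation: x² - 5x - 10 = 0.
Discriminant Δ = (5)² + 4·(10) = 65.
Roots r₁,₂ = (5 ± √65)/2, so r₁ = \frac{5}{2} + \frac{\sqrt{65}}{2}, r₂ = \frac{5}{2} - \frac{\sqrt{65}}{2}.
General solution: f(n) = A·r₁^n + B·r₂^n.
From the initial conditions, A + B = -5 and r₁A + r₂B = -1.
Since r₁ - r₂ = √65: A = (-1 - (-5)r₂)/√65 = - \frac{5}{2} + \frac{23 \sqrt{65}}{130}, and B = -5 - A = - \frac{5}{2} - \frac{23 \sqrt{65}}{130}.
So f(n) = \left(- \frac{5}{2} + \frac{23 \sqrt{65}}{130}\right)\left(\frac{5}{2} + \frac{\sqrt{65}}{2}\right)^n + \left(- \frac{5}{2} - \frac{23 \sqrt{65}}{130}\right)\left(\frac{5}{2} - \frac{\sqrt{65}}{2}\right)^n.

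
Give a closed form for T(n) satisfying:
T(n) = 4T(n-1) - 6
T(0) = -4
First-order linear non-homogeneous.
Homogeneous solution: T_h(n) = A·(4)^n.
Try constant particular solution T_p = K: K = 4K - 6 ⇒ K = 2.
General: T(n) = A·(4)^n + 2.
Apply T(0) = -4: A + 2 = -4 ⇒ A = -6.
So T(n) = 2 - 6 \cdot 4^{n}.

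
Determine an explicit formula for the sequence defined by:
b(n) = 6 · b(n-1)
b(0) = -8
Pure geometric recurrence with ratio 6.
By induction b(n) = b(0) · (6)^n = - 8 \cdot 6^{n}.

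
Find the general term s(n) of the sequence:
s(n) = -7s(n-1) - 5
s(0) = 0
First-order linear non-homogeneous.
Homogeneous solution: s_h(n) = A·(-7)^n.
Try constant particular solution s_p = K: K = -7K - 5 ⇒ K = - \frac{5}{8}.
General: s(n) = A·(-7)^n - \frac{5}{8}.
Apply s(0) = 0: A - \frac{5}{8} = 0 ⇒ A = \frac{5}{8}.
So s(n) = \frac{5 \left(-7\right)^{n}}{8} - \frac{5}{8}.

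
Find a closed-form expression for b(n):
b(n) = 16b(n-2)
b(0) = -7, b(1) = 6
Characteristic equation: x² - 16 = 0, which factors as (x - (4))(x - (-4)) = 0.
Roots r₁ = 4, r₂ = -4 (distinct).
General solution: b(n) = A·(4)^n + B·(-4)^n.
From b(0) = -7: A + B = -7.
From b(1) = 6: 4A - 4B = 6.
Solving: A = - \frac{11}{4}, B = - \frac{17}{4}.
So b(n) = - \frac{17 \left(-4\right)^{n}}{4} - \frac{11 \cdot 4^{n}}{4}.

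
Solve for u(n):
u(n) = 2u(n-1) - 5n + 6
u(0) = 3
First-order linear with linear forcing.
Homogeneous solution: u_h(n) = A·(2)^n.
Try particular u_p(n) = pn + q. Substituting:
  pn + q = 2(p(n-1) + q) - 5n + 6.
Matching the n-coefficient: p = 2p - 5 ⇒ p = 5.
Matching constants: q = -2p + 2q + 6 ⇒ q = 4.
General: u(n) = A·(2)^n + 5 n + 4.
Apply u(0) = 3: A + 4 = 3 ⇒ A = -1.
So u(n) = - 2^{n} + 5 n + 4.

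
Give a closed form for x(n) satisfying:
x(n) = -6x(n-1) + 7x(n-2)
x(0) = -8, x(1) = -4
Characteristic equation: x² + 6x - 7 = 0, which factors as (x - (1))(x - (-7)) = 0.
Roots r₁ = 1, r₂ = -7 (distinct).
General solution: x(n) = A·(1)^n + B·(-7)^n.
From x(0) = -8: A + B = -8.
From x(1) = -4: A - 7B = -4.
Solving: A = - \frac{15}{2}, B = - \frac{1}{2}.
So x(n) = - \frac{\left(-7\right)^{n}}{2} - \frac{15}{2}.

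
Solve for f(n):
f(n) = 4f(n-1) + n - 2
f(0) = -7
First-order linear with linear forcing.
Homogeneous solution: f_h(n) = A·(4)^n.
Try particular f_p(n) = pn + q. Substituting:
  pn + q = 4(p(n-1) + q) + n - 2.
Matching the n-coefficient: p = 4p + 1 ⇒ p = - \frac{1}{3}.
Matching constants: q = -4p + 4q - 2 ⇒ q = \frac{2}{9}.
General: f(n) = A·(4)^n - \frac{n}{3} + \frac{2}{9}.
Apply f(0) = -7: A + \frac{2}{9} = -7 ⇒ A = - \frac{65}{9}.
So f(n) = - \frac{65 \cdot 4^{n}}{9} - \frac{n}{3} + \frac{2}{9}.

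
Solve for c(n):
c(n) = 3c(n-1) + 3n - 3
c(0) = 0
First-order linear with linear forcing.
Homogeneous solution: c_h(n) = A·(3)^n.
Try particular c_p(n) = pn + q. Substituting:
  pn + q = 3(p(n-1) + q) + 3n - 3.
Matching the n-coefficient: p = 3p + 3 ⇒ p = - \frac{3}{2}.
Matching constants: q = -3p + 3q - 3 ⇒ q = - \frac{3}{4}.
General: c(n) = A·(3)^n - \frac{3 n}{2} - \frac{3}{4}.
Apply c(0) = 0: A - \frac{3}{4} = 0 ⇒ A = \frac{3}{4}.
So c(n) = \frac{3 \cdot 3^{n}}{4} - \frac{3 n}{2} - \frac{3}{4}.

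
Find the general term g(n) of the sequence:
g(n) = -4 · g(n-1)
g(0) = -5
Pure geometric recurrence with ratio -4.
By induction g(n) = g(0) · (-4)^n = - 5 \left(-4\right)^{n}.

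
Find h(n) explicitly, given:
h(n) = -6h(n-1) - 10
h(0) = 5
First-order linear non-homogeneous.
Homogeneous solution: h_h(n) = A·(-6)^n.
Try constant particular solution h_p = K: K = -6K - 10 ⇒ K = - \frac{10}{7}.
General: h(n) = A·(-6)^n - \frac{10}{7}.
Apply h(0) = 5: A - \frac{10}{7} = 5 ⇒ A = \frac{45}{7}.
So h(n) = \frac{45 \left(-6\right)^{n}}{7} - \frac{10}{7}.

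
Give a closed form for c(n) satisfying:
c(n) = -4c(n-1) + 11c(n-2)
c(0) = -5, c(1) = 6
Characteristic equation: x² + 4x - 11 = 0.
Discriminant Δ = (-4)² + 4·(11) = 60.
Roots r₁,₂ = (-4 ± √60)/2, so r₁ = -2 + \sqrt{15}, r₂ = - \sqrt{15} - 2.
General solution: c(n) = A·r₁^n + B·r₂^n.
From the initial conditions, A + B = -5 and r₁A + r₂B = 6.
Since r₁ - r₂ = √60: A = (6 - (-5)r₂)/√60 = - \frac{5}{2} - \frac{2 \sqrt{15}}{15}, and B = -5 - A = - \frac{5}{2} + \frac{2 \sqrt{15}}{15}.
So c(n) = \left(- \frac{5}{2} - \frac{2 \sqrt{15}}{15}\right)\left(-2 + \sqrt{15}\right)^n + \left(- \frac{5}{2} + \frac{2 \sqrt{15}}{15}\right)\left(- \sqrt{15} - 2\right)^n.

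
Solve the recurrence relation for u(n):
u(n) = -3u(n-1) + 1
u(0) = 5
First-order linear non-homogeneous.
Homogeneous solution: u_h(n) = A·(-3)^n.
Try constant particular solution u_p = K: K = -3K + 1 ⇒ K = \frac{1}{4}.
General: u(n) = A·(-3)^n + \frac{1}{4}.
Apply u(0) = 5: A + \frac{1}{4} = 5 ⇒ A = \frac{19}{4}.
So u(n) = \frac{19 \left(-3\right)^{n}}{4} + \frac{1}{4}.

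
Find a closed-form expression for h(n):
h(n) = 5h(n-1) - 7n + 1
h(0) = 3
First-order linear with linear forcing.
Homogeneous solution: h_h(n) = A·(5)^n.
Try particular h_p(n) = pn + q. Substituting:
  pn + q = 5(p(n-1) + q) - 7n + 1.
Matching the n-coefficient: p = 5p - 7 ⇒ p = \frac{7}{4}.
Matching constants: q = -5p + 5q + 1 ⇒ q = \frac{31}{16}.
General: h(n) = A·(5)^n + \frac{7 n}{4} + \frac{31}{16}.
Apply h(0) = 3: A + \frac{31}{16} = 3 ⇒ A = \frac{17}{16}.
So h(n) = \frac{17 \cdot 5^{n}}{16} + \frac{7 n}{4} + \frac{31}{16}.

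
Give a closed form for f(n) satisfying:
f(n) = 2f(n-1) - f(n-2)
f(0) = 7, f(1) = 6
Characteristic equation: x² - 2x + 1 = 0, which is (x - (1))².
Repeated root r = 1.
General solution: f(n) = (A + Bn)·(1)^n.
From f(0) = 7: A = 7.
From f(1) = 6: (A + B)·(1) = 6 ⇒ B = -1.
So f(n) = \left(7 - n\right) \cdot (1)^n.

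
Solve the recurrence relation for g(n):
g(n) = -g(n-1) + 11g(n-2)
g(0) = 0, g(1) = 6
Characteristic equation: x² + x - 11 = 0.
Discriminant Δ = (-1)² + 4·(11) = 45.
Roots r₁,₂ = (-1 ± √45)/2, so r₁ = - \frac{1}{2} + \frac{3 \sqrt{5}}{2}, r₂ = - \frac{3 \sqrt{5}}{2} - \frac{1}{2}.
General solution: g(n) = A·r₁^n + B·r₂^n.
From the initial conditions, A + B = 0 and r₁A + r₂B = 6.
Since r₁ - r₂ = √45: A = (6 - (0)r₂)/√45 = \frac{2 \sqrt{5}}{5}, and B = 0 - A = - \frac{2 \sqrt{5}}{5}.
So g(n) = \left(\frac{2 \sqrt{5}}{5}\right)\left(- \frac{1}{2} + \frac{3 \sqrt{5}}{2}\right)^n + \left(- \frac{2 \sqrt{5}}{5}\right)\left(- \frac{3 \sqrt{5}}{2} - \frac{1}{2}\right)^n.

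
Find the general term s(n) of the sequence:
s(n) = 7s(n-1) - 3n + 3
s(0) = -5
First-order linear with linear forcing.
Homogeneous solution: s_h(n) = A·(7)^n.
Try particular s_p(n) = pn + q. Substituting:
  pn + q = 7(p(n-1) + q) - 3n + 3.
Matching the n-coefficient: p = 7p - 3 ⇒ p = \frac{1}{2}.
Matching constants: q = -7p + 7q + 3 ⇒ q = \frac{1}{12}.
General: s(n) = A·(7)^n + \frac{n}{2} + \frac{1}{12}.
Apply s(0) = -5: A + \frac{1}{12} = -5 ⇒ A = - \frac{61}{12}.
So s(n) = - \frac{61 \cdot 7^{n}}{12} + \frac{n}{2} + \frac{1}{12}.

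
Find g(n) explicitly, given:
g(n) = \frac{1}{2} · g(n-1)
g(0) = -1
Pure geometric recurrence with ratio \frac{1}{2}.
By induction g(n) = g(0) · (\frac{1}{2})^n = - 2^{- n}.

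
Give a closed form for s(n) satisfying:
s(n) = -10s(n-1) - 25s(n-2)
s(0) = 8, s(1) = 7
Characteristic equation: x² + 10x + 25 = 0, which is (x - (-5))².
Repeated root r = -5.
General solution: s(n) = (A + Bn)·(-5)^n.
From s(0) = 8: A = 8.
From s(1) = 7: (A + B)·(-5) = 7 ⇒ B = - \frac{47}{5}.
So s(n) = \left(8 - \frac{47 n}{5}\right) \cdot (-5)^n.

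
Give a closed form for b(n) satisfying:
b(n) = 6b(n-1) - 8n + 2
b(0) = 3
First-order linear with linear forcing.
Homogeneous solution: b_h(n) = A·(6)^n.
Try particular b_p(n) = pn + q. Substituting:
  pn + q = 6(p(n-1) + q) - 8n + 2.
Matching the n-coefficient: p = 6p - 8 ⇒ p = \frac{8}{5}.
Matching constants: q = -6p + 6q + 2 ⇒ q = \frac{38}{25}.
General: b(n) = A·(6)^n + \frac{8 n}{5} + \frac{38}{25}.
Apply b(0) = 3: A + \frac{38}{25} = 3 ⇒ A = \frac{37}{25}.
So b(n) = \frac{37 \cdot 6^{n}}{25} + \frac{8 n}{5} + \frac{38}{25}.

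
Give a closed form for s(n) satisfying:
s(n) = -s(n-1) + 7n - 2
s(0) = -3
First-order linear with linear forcing.
Homogeneous solution: s_h(n) = A·(-1)^n.
Try particular s_p(n) = pn + q. Substituting:
  pn + q = -(p(n-1) + q) + 7n - 2.
Matching the n-coefficient: p = -p + 7 ⇒ p = \frac{7}{2}.
Matching constants: q = p - q - 2 ⇒ q = \frac{3}{4}.
General: s(n) = A·(-1)^n + \frac{7 n}{2} + \frac{3}{4}.
Apply s(0) = -3: A + \frac{3}{4} = -3 ⇒ A = - \frac{15}{4}.
So s(n) = - \frac{15 \left(-1\right)^{n}}{4} + \frac{7 n}{2} + \frac{3}{4}.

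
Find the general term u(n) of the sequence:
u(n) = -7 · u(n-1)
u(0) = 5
Pure geometric recurrence with ratio -7.
By induction u(n) = u(0) · (-7)^n = 5 \left(-7\right)^{n}.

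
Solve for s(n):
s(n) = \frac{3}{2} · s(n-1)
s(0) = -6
Pure geometric recurrence with ratio \frac{3}{2}.
By induction s(n) = s(0) · (\frac{3}{2})^n = - 6 \left(\frac{3}{2}\right)^{n}.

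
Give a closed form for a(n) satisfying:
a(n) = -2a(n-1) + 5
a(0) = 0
First-order linear non-homogeneous.
Homogeneous solution: a_h(n) = A·(-2)^n.
Try constant particular solution a_p = K: K = -2K + 5 ⇒ K = \frac{5}{3}.
General: a(n) = A·(-2)^n + \frac{5}{3}.
Apply a(0) = 0: A + \frac{5}{3} = 0 ⇒ A = - \frac{5}{3}.
So a(n) = \frac{5}{3} - \frac{5 \left(-2\right)^{n}}{3}.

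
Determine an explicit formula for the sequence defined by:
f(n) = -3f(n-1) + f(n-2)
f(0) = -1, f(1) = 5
Characteristic equation: x² + 3x - 1 = 0.
Discriminant Δ = (-3)² + 4·(1) = 13.
Roots r₁,₂ = (-3 ± √13)/2, so r₁ = - \frac{3}{2} + \frac{\sqrt{13}}{2}, r₂ = - \frac{\sqrt{13}}{2} - \frac{3}{2}.
General solution: f(n) = A·r₁^n + B·r₂^n.
From the initial conditions, A + B = -1 and r₁A + r₂B = 5.
Since r₁ - r₂ = √13: A = (5 - (-1)r₂)/√13 = - \frac{1}{2} + \frac{7 \sqrt{13}}{26}, and B = -1 - A = - \frac{7 \sqrt{13}}{26} - \frac{1}{2}.
So f(n) = \left(- \frac{1}{2} + \frac{7 \sqrt{13}}{26}\right)\left(- \frac{3}{2} + \frac{\sqrt{13}}{2}\right)^n + \left(- \frac{7 \sqrt{13}}{26} - \frac{1}{2}\right)\left(- \frac{\sqrt{13}}{2} - \frac{3}{2}\right)^n.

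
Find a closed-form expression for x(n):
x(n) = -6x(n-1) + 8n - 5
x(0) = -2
First-order linear with linear forcing.
Homogeneous solution: x_h(n) = A·(-6)^n.
Try particular x_p(n) = pn + q. Substituting:
  pn + q = -6(p(n-1) + q) + 8n - 5.
Matching the n-coefficient: p = -6p + 8 ⇒ p = \frac{8}{7}.
Matching constants: q = 6p - 6q - 5 ⇒ q = \frac{13}{49}.
General: x(n) = A·(-6)^n + \frac{8 n}{7} + \frac{13}{49}.
Apply x(0) = -2: A + \frac{13}{49} = -2 ⇒ A = - \frac{111}{49}.
So x(n) = - \frac{111 \left(-6\right)^{n}}{49} + \frac{8 n}{7} + \frac{13}{49}.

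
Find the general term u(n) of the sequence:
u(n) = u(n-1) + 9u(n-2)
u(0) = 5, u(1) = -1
Characteristic equation: x² - x - 9 = 0.
Discriminant Δ = (1)² + 4·(9) = 37.
Roots r₁,₂ = (1 ± √37)/2, so r₁ = \frac{1}{2} + \frac{\sqrt{37}}{2}, r₂ = \frac{1}{2} - \frac{\sqrt{37}}{2}.
General solution: u(n) = A·r₁^n + B·r₂^n.
From the initial conditions, A + B = 5 and r₁A + r₂B = -1.
Since r₁ - r₂ = √37: A = (-1 - (5)r₂)/√37 = \frac{5}{2} - \frac{7 \sqrt{37}}{74}, and B = 5 - A = \frac{7 \sqrt{37}}{74} + \frac{5}{2}.
So u(n) = \left(\frac{5}{2} - \frac{7 \sqrt{37}}{74}\right)\left(\frac{1}{2} + \frac{\sqrt{37}}{2}\right)^n + \left(\frac{7 \sqrt{37}}{74} + \frac{5}{2}\right)\left(\frac{1}{2} - \frac{\sqrt{37}}{2}\right)^n.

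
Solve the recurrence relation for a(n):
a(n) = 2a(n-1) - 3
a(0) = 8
First-order linear non-homogeneous.
Homogeneous solution: a_h(n) = A·(2)^n.
Try constant particular solution a_p = K: K = 2K - 3 ⇒ K = 3.
General: a(n) = A·(2)^n + 3.
Apply a(0) = 8: A + 3 = 8 ⇒ A = 5.
So a(n) = 5 \cdot 2^{n} + 3.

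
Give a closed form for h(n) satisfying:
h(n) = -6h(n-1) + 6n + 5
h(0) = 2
First-order linear with linear forcing.
Homogeneous solution: h_h(n) = A·(-6)^n.
Try particular h_p(n) = pn + q. Substituting:
  pn + q = -6(p(n-1) + q) + 6n + 5.
Matching the n-coefficient: p = -6p + 6 ⇒ p = \frac{6}{7}.
Matching constants: q = 6p - 6q + 5 ⇒ q = \frac{71}{49}.
General: h(n) = A·(-6)^n + \frac{6 n}{7} + \frac{71}{49}.
Apply h(0) = 2: A + \frac{71}{49} = 2 ⇒ A = \frac{27}{49}.
So h(n) = \frac{27 \left(-6\right)^{n}}{49} + \frac{6 n}{7} + \frac{71}{49}.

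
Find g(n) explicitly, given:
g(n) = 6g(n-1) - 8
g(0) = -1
First-order linear non-homogeneous.
Homogeneous solution: g_h(n) = A·(6)^n.
Try constant particular solution g_p = K: K = 6K - 8 ⇒ K = \frac{8}{5}.
General: g(n) = A·(6)^n + \frac{8}{5}.
Apply g(0) = -1: A + \frac{8}{5} = -1 ⇒ A = - \frac{13}{5}.
So g(n) = \frac{8}{5} - \frac{13 \cdot 6^{n}}{5}.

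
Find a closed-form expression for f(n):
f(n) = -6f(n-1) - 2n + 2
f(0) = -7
First-order linear with linear forcing.
Homogeneous solution: f_h(n) = A·(-6)^n.
Try particular f_p(n) = pn + q. Substituting:
  pn + q = -6(p(n-1) + q) - 2n + 2.
Matching the n-coefficient: p = -6p - 2 ⇒ p = - \frac{2}{7}.
Matching constants: q = 6p - 6q + 2 ⇒ q = \frac{2}{49}.
General: f(n) = A·(-6)^n - \frac{2 n}{7} + \frac{2}{49}.
Apply f(0) = -7: A + \frac{2}{49} = -7 ⇒ A = - \frac{345}{49}.
So f(n) = - \frac{345 \left(-6\right)^{n}}{49} - \frac{2 n}{7} + \frac{2}{49}.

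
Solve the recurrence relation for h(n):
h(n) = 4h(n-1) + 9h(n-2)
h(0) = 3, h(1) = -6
Characteristic equation: x² - 4x - 9 = 0.
Discriminant Δ = (4)² + 4·(9) = 52.
Roots r₁,₂ = (4 ± √52)/2, so r₁ = 2 + \sqrt{13}, r₂ = 2 - \sqrt{13}.
General solution: h(n) = A·r₁^n + B·r₂^n.
From the initial conditions, A + B = 3 and r₁A + r₂B = -6.
Since r₁ - r₂ = √52: A = (-6 - (3)r₂)/√52 = \frac{3}{2} - \frac{6 \sqrt{13}}{13}, and B = 3 - A = \frac{3}{2} + \frac{6 \sqrt{13}}{13}.
So h(n) = \left(\frac{3}{2} - \frac{6 \sqrt{13}}{13}\right)\left(2 + \sqrt{13}\right)^n + \left(\frac{3}{2} + \frac{6 \sqrt{13}}{13}\right)\left(2 - \sqrt{13}\right)^n.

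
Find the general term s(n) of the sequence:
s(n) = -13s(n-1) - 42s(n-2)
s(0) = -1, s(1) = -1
Characteristic equation: x² + 13x + 42 = 0, which factors as (x - (-7))(x - (-6)) = 0.
Roots r₁ = -7, r₂ = -6 (distinct).
General solution: s(n) = A·(-7)^n + B·(-6)^n.
From s(0) = -1: A + B = -1.
From s(1) = -1: -7A - 6B = -1.
Solving: A = 7, B = -8.
So s(n) = - 8 \left(-6\right)^{n} + 7 \left(-7\right)^{n}.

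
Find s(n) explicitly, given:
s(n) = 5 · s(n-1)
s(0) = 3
Pure geometric recurrence with ratio 5.
By induction s(n) = s(0) · (5)^n = 3 \cdot 5^{n}.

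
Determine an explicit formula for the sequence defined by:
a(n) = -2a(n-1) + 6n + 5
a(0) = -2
First-order linear with linear forcing.
Homogeneous solution: a_h(n) = A·(-2)^n.
Try particular a_p(n) = pn + q. Substituting:
  pn + q = -2(p(n-1) + q) + 6n + 5.
Matching the n-coefficient: p = -2p + 6 ⇒ p = 2.
Matching constants: q = 2p - 2q + 5 ⇒ q = 3.
General: a(n) = A·(-2)^n + 2 n + 3.
Apply a(0) = -2: A + 3 = -2 ⇒ A = -5.
So a(n) = - 5 \left(-2\right)^{n} + 2 n + 3.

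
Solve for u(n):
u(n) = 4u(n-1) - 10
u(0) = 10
First-order linear non-homogeneous.
Homogeneous solution: u_h(n) = A·(4)^n.
Try constant particular solution u_p = K: K = 4K - 10 ⇒ K = \frac{10}{3}.
General: u(n) = A·(4)^n + \frac{10}{3}.
Apply u(0) = 10: A + \frac{10}{3} = 10 ⇒ A = \frac{20}{3}.
So u(n) = \frac{20 \cdot 4^{n}}{3} + \frac{10}{3}.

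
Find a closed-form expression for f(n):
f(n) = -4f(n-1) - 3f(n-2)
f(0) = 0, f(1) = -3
Characteristic equation: x² + 4x + 3 = 0, which factors as (x - (-3))(x - (-1)) = 0.
Roots r₁ = -3, r₂ = -1 (distinct).
General solution: f(n) = A·(-3)^n + B·(-1)^n.
From f(0) = 0: A + B = 0.
From f(1) = -3: -3A - B = -3.
Solving: A = \frac{3}{2}, B = - \frac{3}{2}.
So f(n) = - \frac{3 \left(-1\right)^{n}}{2} + \frac{3 \left(-3\right)^{n}}{2}.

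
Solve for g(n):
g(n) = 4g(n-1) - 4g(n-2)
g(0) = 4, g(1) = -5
Characteristic equation: x² - 4x + 4 = 0, which is (x - (2))².
Repeated root r = 2.
General solution: g(n) = (A + Bn)·(2)^n.
From g(0) = 4: A = 4.
From g(1) = -5: (A + B)·(2) = -5 ⇒ B = - \frac{13}{2}.
So g(n) = \left(4 - \frac{13 n}{2}\right) \cdot (2)^n.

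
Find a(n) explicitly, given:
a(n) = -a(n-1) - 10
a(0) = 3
First-order linear non-homogeneous.
Homogeneous solution: a_h(n) = A·(-1)^n.
Try constant particular solution a_p = K: K = -K - 10 ⇒ K = -5.
General: a(n) = A·(-1)^n - 5.
Apply a(0) = 3: A - 5 = 3 ⇒ A = 8.
So a(n) = 8 \left(-1\right)^{n} - 5.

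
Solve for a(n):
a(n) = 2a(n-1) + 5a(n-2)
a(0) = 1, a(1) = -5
Characteristic equation: x² - 2x - 5 = 0.
Discriminant Δ = (2)² + 4·(5) = 24.
Roots r₁,₂ = (2 ± √24)/2, so r₁ = 1 + \sqrt{6}, r₂ = 1 - \sqrt{6}.
General solution: a(n) = A·r₁^n + B·r₂^n.
From the initial conditions, A + B = 1 and r₁A + r₂B = -5.
Since r₁ - r₂ = √24: A = (-5 - (1)r₂)/√24 = \frac{1}{2} - \frac{\sqrt{6}}{2}, and B = 1 - A = \frac{1}{2} + \frac{\sqrt{6}}{2}.
So a(n) = \left(\frac{1}{2} - \frac{\sqrt{6}}{2}\right)\left(1 + \sqrt{6}\right)^n + \left(\frac{1}{2} + \frac{\sqrt{6}}{2}\right)\left(1 - \sqrt{6}\right)^n.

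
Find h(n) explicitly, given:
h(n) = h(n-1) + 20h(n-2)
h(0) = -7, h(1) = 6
Characteristic equation: x² - x - 20 = 0, which factors as (x - (5))(x - (-4)) = 0.
Roots r₁ = 5, r₂ = -4 (distinct).
General solution: h(n) = A·(5)^n + B·(-4)^n.
From h(0) = -7: A + B = -7.
From h(1) = 6: 5A - 4B = 6.
Solving: A = - \frac{22}{9}, B = - \frac{41}{9}.
So h(n) = - \frac{41 \left(-4\right)^{n}}{9} - \frac{22 \cdot 5^{n}}{9}.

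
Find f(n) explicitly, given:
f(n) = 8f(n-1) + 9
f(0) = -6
First-order linear non-homogeneous.
Homogeneous solution: f_h(n) = A·(8)^n.
Try constant particular solution f_p = K: K = 8K + 9 ⇒ K = - \frac{9}{7}.
General: f(n) = A·(8)^n - \frac{9}{7}.
Apply f(0) = -6: A - \frac{9}{7} = -6 ⇒ A = - \frac{33}{7}.
So f(n) = - \frac{33 \cdot 8^{n}}{7} - \frac{9}{7}.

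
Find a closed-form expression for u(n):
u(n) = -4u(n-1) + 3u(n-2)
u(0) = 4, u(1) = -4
Characteristic equation: x² + 4x - 3 = 0.
Discriminant Δ = (-4)² + 4·(3) = 28.
Roots r₁,₂ = (-4 ± √28)/2, so r₁ = -2 + \sqrt{7}, r₂ = - \sqrt{7} - 2.
General solution: u(n) = A·r₁^n + B·r₂^n.
From the initial conditions, A + B = 4 and r₁A + r₂B = -4.
Since r₁ - r₂ = √28: A = (-4 - (4)r₂)/√28 = \frac{2 \sqrt{7}}{7} + 2, and B = 4 - A = 2 - \frac{2 \sqrt{7}}{7}.
So u(n) = \left(\frac{2 \sqrt{7}}{7} + 2\right)\left(-2 + \sqrt{7}\right)^n + \left(2 - \frac{2 \sqrt{7}}{7}\right)\left(- \sqrt{7} - 2\right)^n.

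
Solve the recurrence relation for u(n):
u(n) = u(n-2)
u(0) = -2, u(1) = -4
Characteristic equation: x² - 1 = 0, which factors as (x - (-1))(x - (1)) = 0.
Roots r₁ = -1, r₂ = 1 (distinct).
General solution: u(n) = A·(-1)^n + B·(1)^n.
From u(0) = -2: A + B = -2.
From u(1) = -4: -A + B = -4.
Solving: A = 1, B = -3.
So u(n) = \left(-1\right)^{n} - 3.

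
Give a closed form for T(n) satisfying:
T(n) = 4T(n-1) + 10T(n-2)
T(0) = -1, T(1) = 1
Characteristic equation: x² - 4x - 10 = 0.
Discriminant Δ = (4)² + 4·(10) = 56.
Roots r₁,₂ = (4 ± √56)/2, so r₁ = 2 + \sqrt{14}, r₂ = 2 - \sqrt{14}.
General solution: T(n) = A·r₁^n + B·r₂^n.
From the initial conditions, A + B = -1 and r₁A + r₂B = 1.
Since r₁ - r₂ = √56: A = (1 - (-1)r₂)/√56 = - \frac{1}{2} + \frac{3 \sqrt{14}}{28}, and B = -1 - A = - \frac{1}{2} - \frac{3 \sqrt{14}}{28}.
So T(n) = \left(- \frac{1}{2} + \frac{3 \sqrt{14}}{28}\right)\left(2 + \sqrt{14}\right)^n + \left(- \frac{1}{2} - \frac{3 \sqrt{14}}{28}\right)\left(2 - \sqrt{14}\right)^n.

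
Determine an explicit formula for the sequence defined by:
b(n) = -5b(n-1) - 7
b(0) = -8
First-order linear non-homogeneous.
Homogeneous solution: b_h(n) = A·(-5)^n.
Try constant particular solution b_p = K: K = -5K - 7 ⇒ K = - \frac{7}{6}.
General: b(n) = A·(-5)^n - \frac{7}{6}.
Apply b(0) = -8: A - \frac{7}{6} = -8 ⇒ A = - \frac{41}{6}.
So b(n) = - \frac{41 \left(-5\right)^{n}}{6} - \frac{7}{6}.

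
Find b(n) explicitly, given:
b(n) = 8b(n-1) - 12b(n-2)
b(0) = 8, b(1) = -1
Characteristic equation: x² - 8x + 12 = 0, which factors as (x - (6))(x - (2)) = 0.
Roots r₁ = 6, r₂ = 2 (distinct).
General solution: b(n) = A·(6)^n + B·(2)^n.
From b(0) = 8: A + B = 8.
From b(1) = -1: 6A + 2B = -1.
Solving: A = - \frac{17}{4}, B = \frac{49}{4}.
So b(n) = \frac{49 \cdot 2^{n}}{4} - \frac{17 \cdot 6^{n}}{4}.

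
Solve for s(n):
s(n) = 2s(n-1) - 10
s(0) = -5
First-order linear non-homogeneous.
Homogeneous solution: s_h(n) = A·(2)^n.
Try constant particular solution s_p = K: K = 2K - 10 ⇒ K = 10.
General: s(n) = A·(2)^n + 10.
Apply s(0) = -5: A + 10 = -5 ⇒ A = -15.
So s(n) = 10 - 15 \cdot 2^{n}.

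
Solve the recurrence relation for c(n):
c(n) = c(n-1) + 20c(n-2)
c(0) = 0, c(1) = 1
Characteristic equation: x² - x - 20 = 0, which factors as (x - (-4))(x - (5)) = 0.
Roots r₁ = -4, r₂ = 5 (distinct).
General solution: c(n) = A·(-4)^n + B·(5)^n.
From c(0) = 0: A + B = 0.
From c(1) = 1: -4A + 5B = 1.
Solving: A = - \frac{1}{9}, B = \frac{1}{9}.
So c(n) = - \frac{\left(-4\right)^{n}}{9} + \frac{5^{n}}{9}.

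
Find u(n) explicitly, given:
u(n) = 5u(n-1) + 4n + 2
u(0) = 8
First-order linear with linear forcing.
Homogeneous solution: u_h(n) = A·(5)^n.
Try particular u_p(n) = pn + q. Substituting:
  pn + q = 5(p(n-1) + q) + 4n + 2.
Matching the n-coefficient: p = 5p + 4 ⇒ p = -1.
Matching constants: q = -5p + 5q + 2 ⇒ q = - \frac{7}{4}.
General: u(n) = A·(5)^n - n - \frac{7}{4}.
Apply u(0) = 8: A - \frac{7}{4} = 8 ⇒ A = \frac{39}{4}.
So u(n) = \frac{39 \cdot 5^{n}}{4} - n - \frac{7}{4}.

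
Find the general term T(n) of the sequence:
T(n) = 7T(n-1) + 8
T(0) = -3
First-order linear non-homogeneous.
Homogeneous solution: T_h(n) = A·(7)^n.
Try constant particular solution T_p = K: K = 7K + 8 ⇒ K = - \frac{4}{3}.
General: T(n) = A·(7)^n - \frac{4}{3}.
Apply T(0) = -3: A - \frac{4}{3} = -3 ⇒ A = - \frac{5}{3}.
So T(n) = - \frac{5 \cdot 7^{n}}{3} - \frac{4}{3}.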